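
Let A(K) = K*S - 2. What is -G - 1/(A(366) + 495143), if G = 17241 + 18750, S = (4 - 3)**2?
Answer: -17833792438/495507 ≈ -35991.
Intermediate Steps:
S = 1 (S = 1**2 = 1)
A(K) = -2 + K (A(K) = K*1 - 2 = K - 2 = -2 + K)
G = 35991
-G - 1/(A(366) + 495143) = -1*35991 - 1/((-2 + 366) + 495143) = -35991 - 1/(364 + 495143) = -35991 - 1/495507 = -17833792438/495507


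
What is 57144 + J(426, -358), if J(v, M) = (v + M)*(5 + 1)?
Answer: 57552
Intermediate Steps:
J(v, M) = 6*M + 6*v (J(v, M) = (M + v)*6 = 6*M + 6*v)
57144 + J(426, -358) = 57144 + (6*(-358) + 6*426) = 57144 + (-2148 + 2556) = 57144 + 408 = 57552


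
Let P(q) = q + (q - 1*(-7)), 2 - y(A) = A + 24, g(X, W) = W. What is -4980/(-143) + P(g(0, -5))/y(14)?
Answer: 59903/1716 ≈ 34.909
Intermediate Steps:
y(A) = -22 - A (y(A) = 2 - (A + 24) = 2 - (24 + A) = 2 + (-24 - A) = -22 - A)
P(q) = 7 + 2*q (P(q) = q + (q + 7) = q + (7 + q) = 7 + 2*q)
-4980/(-143) + P(g(0, -5))/y(14) = -4980/(-143) + (7 + 2*(-5))/(-22 - 1*14) = -4980*(-1/143) + (7 - 10)/(-22 - 14) = 4980/143 - 3/(-36) = 4980/143 - 3*(-1/36) = 4980/143 + 1/12 = 59903/1716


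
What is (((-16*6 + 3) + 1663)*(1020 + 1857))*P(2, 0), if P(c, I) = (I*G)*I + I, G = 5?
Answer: 0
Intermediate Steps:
P(c, I) = I + 5*I² (P(c, I) = (I*5)*I + I = (5*I)*I + I = 5*I² + I = I + 5*I²)
(((-16*6 + 3) + 1663)*(1020 + 1857))*P(2, 0) = (((-16*6 + 3) + 1663)*(1020 + 1857))*(0*(1 + 5*0)) = (((-96 + 3) + 1663)*2877)*(0*(1 + 0)) = ((-93 + 1663)*2877)*(0*1) = (1570*2877)*0 = 4516890*0 = 0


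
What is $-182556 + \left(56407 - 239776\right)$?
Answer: $-365925$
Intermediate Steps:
$-182556 + \left(56407 - 239776\right) = -182556 - 183369 = -365925$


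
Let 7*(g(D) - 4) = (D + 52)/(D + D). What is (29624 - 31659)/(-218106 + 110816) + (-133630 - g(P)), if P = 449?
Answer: -4506307169612/33721247 ≈ -1.3363e+5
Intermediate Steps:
g(D) = 4 + (52 + D)/(14*D) (g(D) = 4 + ((D + 52)/(D + D))/7 = 4 + ((52 + D)/((2*D)))/7 = 4 + ((52 + D)*(1/(2*D)))/7 = 4 + ((52 + D)/(2*D))/7 = 4 + (52 + D)/(14*D))
(29624 - 31659)/(-218106 + 110816) + (-133630 - g(P)) = (29624 - 31659)/(-218106 + 110816) + (-133630 - (52 + 57*449)/(14*449)) = -2035/(-107290) + (-133630 - (52 + 25593)/(14*449)) = -2035*(-1/107290) + (-133630 - 25645/(14*449)) = 407/21458 + (-133630 - 1*25645/6286) = 407/21458 + (-133630 - 25645/6286) = 407/21458 - 840023825/6286 = -4506307169612/33721247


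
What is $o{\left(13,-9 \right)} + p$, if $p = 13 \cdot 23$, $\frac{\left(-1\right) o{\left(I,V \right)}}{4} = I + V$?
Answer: $283$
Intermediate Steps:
$o{\left(I,V \right)} = - 4 I - 4 V$ ($o{\left(I,V \right)} = - 4 \left(I + V\right) = - 4 I - 4 V$)
$p = 299$
$o{\left(13,-9 \right)} + p = \left(\left(-4\right) 13 - -36\right) + 299 = \left(-52 + 36\right) + 299 = -16 + 299 = 283$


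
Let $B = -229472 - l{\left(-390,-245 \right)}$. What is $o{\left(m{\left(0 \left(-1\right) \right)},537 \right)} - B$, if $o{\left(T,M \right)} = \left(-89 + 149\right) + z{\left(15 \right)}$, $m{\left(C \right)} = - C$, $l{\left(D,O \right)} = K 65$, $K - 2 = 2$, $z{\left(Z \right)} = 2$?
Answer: $229794$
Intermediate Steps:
$K = 4$ ($K = 2 + 2 = 4$)
$l{\left(D,O \right)} = 260$ ($l{\left(D,O \right)} = 4 \cdot 65 = 260$)
$o{\left(T,M \right)} = 62$ ($o{\left(T,M \right)} = \left(-89 + 149\right) + 2 = 60 + 2 = 62$)
$B = -229732$ ($B = -229472 - 260 = -229732$)
$o{\left(m{\left(0 \left(-1\right) \right)},537 \right)} - B = 62 - -229732 = 62 + 229732 = 229794$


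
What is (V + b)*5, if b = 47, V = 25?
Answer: 360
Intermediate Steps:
(V + b)*5 = (25 + 47)*5 = 72*5 = 360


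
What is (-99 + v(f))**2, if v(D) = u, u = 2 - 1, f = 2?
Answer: 9604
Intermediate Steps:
u = 1
v(D) = 1
(-99 + v(f))**2 = (-99 + 1)**2 = (-98)**2 = 9604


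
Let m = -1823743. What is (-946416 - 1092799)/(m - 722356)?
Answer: 2039215/2546099 ≈ 0.80092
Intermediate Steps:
(-946416 - 1092799)/(m - 722356) = (-946416 - 1092799)/(-1823743 - 722356) = -2039215/(-2546099) = -2039215*(-1/2546099) = 2039215/2546099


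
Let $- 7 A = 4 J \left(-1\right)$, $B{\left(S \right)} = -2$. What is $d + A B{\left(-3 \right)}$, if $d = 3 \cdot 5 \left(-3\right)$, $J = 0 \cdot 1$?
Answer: $-45$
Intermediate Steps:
$J = 0$
$d = -45$ ($d = 15 \left(-3\right) = -45$)
$A = 0$ ($A = - \frac{4 \cdot 0 \left(-1\right)}{7} = - \frac{0 \left(-1\right)}{7} = \left(- \frac{1}{7}\right) 0 = 0$)
$d + A B{\left(-3 \right)} = -45 + 0 \left(-2\right) = -45 + 0 = -45$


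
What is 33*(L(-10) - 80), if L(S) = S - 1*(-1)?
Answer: -2937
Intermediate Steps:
L(S) = 1 + S (L(S) = S + 1 = 1 + S)
33*(L(-10) - 80) = 33*((1 - 10) - 80) = 33*(-9 - 80) = 33*(-89) = -2937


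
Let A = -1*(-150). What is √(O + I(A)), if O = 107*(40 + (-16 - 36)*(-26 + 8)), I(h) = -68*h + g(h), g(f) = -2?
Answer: 3*√10470 ≈ 306.97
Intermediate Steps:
A = 150
I(h) = -2 - 68*h (I(h) = -68*h - 2 = -2 - 68*h)
O = 104432 (O = 107*(40 - 52*(-18)) = 107*(40 + 936) = 107*976 = 104432)
√(O + I(A)) = √(104432 + (-2 - 68*150)) = √(104432 + (-2 - 10200)) = √(104432 - 10202) = √94230 = 3*√10470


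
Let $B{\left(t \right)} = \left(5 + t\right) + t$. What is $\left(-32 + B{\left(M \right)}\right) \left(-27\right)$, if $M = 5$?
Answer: $459$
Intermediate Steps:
$B{\left(t \right)} = 5 + 2 t$
$\left(-32 + B{\left(M \right)}\right) \left(-27\right) = \left(-32 + \left(5 + 2 \cdot 5\right)\right) \left(-27\right) = \left(-32 + \left(5 + 10\right)\right) \left(-27\right) = \left(-32 + 15\right) \left(-27\right) = \left(-17\right) \left(-27\right) = 459$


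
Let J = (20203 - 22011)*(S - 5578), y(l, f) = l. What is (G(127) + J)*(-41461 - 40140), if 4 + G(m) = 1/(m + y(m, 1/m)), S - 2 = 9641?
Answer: 152331040931095/254 ≈ 5.9973e+11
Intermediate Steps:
S = 9643 (S = 2 + 9641 = 9643)
G(m) = -4 + 1/(2*m) (G(m) = -4 + 1/(m + m) = -4 + 1/(2*m))
J = -7349520 (J = (20203 - 22011)*(9643 - 5578) = -1808*4065 = -7349520)
(G(127) + J)*(-41461 - 40140) = ((-4 + (½)/127) - 7349520)*(-41461 - 40140) = ((-4 + (½)*(1/127)) - 7349520)*(-81601) = ((-4 + 1/254) - 7349520)*(-81601) = (-1015/254 - 7349520)*(-81601) = -1866779095/254*(-81601) = 152331040931095/254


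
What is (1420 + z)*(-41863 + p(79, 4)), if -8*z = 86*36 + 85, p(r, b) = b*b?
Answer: -342266613/8 ≈ -4.2783e+7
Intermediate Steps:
p(r, b) = b²
z = -3181/8 (z = -(86*36 + 85)/8 = -(3096 + 85)/8 = -⅛*3181 = -3181/8 ≈ -397.63)
(1420 + z)*(-41863 + p(79, 4)) = (1420 - 3181/8)*(-41863 + 4²) = 8179*(-41863 + 16)/8 = (8179/8)*(-41847) = -342266613/8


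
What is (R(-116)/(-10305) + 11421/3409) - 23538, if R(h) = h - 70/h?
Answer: -15984139786351/679175070 ≈ -23535.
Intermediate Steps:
(R(-116)/(-10305) + 11421/3409) - 23538 = ((-116 - 70/(-116))/(-10305) + 11421/3409) - 23538 = ((-116 - 70*(-1/116))*(-1/10305) + 11421*(1/3409)) - 23538 = ((-116 + 35/58)*(-1/10305) + 11421/3409) - 23538 = (-6693/58*(-1/10305) + 11421/3409) - 23538 = (2231/199230 + 11421/3409) - 23538 = 2283011309/679175070 - 23538 = -15984139786351/679175070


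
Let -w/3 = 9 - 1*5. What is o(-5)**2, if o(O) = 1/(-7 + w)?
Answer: 1/361 ≈ 0.0027701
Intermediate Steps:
w = -12 (w = -3*(9 - 1*5) = -3*(9 - 5) = -3*4 = -12)
o(O) = -1/19 (o(O) = 1/(-7 - 12) = 1/(-19) = -1/19)
o(-5)**2 = (-1/19)**2 = 1/361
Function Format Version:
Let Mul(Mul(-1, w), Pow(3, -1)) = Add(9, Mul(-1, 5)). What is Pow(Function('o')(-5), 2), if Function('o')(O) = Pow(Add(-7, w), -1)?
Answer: Rational(1, 361) ≈ 0.0027701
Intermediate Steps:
w = -12 (w = Mul(-3, Add(9, Mul(-1, 5))) = Mul(-3, Add(9, -5)) = Mul(-3, 4) = -12)
Function('o')(O) = Rational(-1, 19) (Function('o')(O) = Pow(Add(-7, -12), -1) = Pow(-19, -1) = Rational(-1, 19))
Pow(Function('o')(-5), 2) = Pow(Rational(-1, 19), 2) = Rational(1, 361)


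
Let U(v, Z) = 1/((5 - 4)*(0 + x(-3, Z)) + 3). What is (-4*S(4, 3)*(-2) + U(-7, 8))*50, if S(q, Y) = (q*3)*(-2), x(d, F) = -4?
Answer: -9650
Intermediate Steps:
S(q, Y) = -6*q (S(q, Y) = (3*q)*(-2) = -6*q)
U(v, Z) = -1 (U(v, Z) = 1/((5 - 4)*(0 - 4) + 3) = 1/(1*(-4) + 3) = 1/(-4 + 3) = 1/(-1) = -1)
(-4*S(4, 3)*(-2) + U(-7, 8))*50 = (-(-24)*4*(-2) - 1)*50 = (-4*(-24)*(-2) - 1)*50 = (96*(-2) - 1)*50 = (-192 - 1)*50 = -193*50 = -9650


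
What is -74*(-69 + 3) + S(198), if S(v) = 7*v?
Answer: 6270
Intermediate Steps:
-74*(-69 + 3) + S(198) = -74*(-69 + 3) + 7*198 = -74*(-66) + 1386 = 4884 + 1386 = 6270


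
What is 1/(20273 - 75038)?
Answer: -1/54765 ≈ -1.8260e-5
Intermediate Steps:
1/(20273 - 75038) = 1/(-54765) = -1/54765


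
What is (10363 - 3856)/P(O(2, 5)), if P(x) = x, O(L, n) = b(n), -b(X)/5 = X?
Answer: -6507/25 ≈ -260.28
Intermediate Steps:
b(X) = -5*X
O(L, n) = -5*n
(10363 - 3856)/P(O(2, 5)) = (10363 - 3856)/((-5*5)) = 6507/(-25) = 6507*(-1/25) = -6507/25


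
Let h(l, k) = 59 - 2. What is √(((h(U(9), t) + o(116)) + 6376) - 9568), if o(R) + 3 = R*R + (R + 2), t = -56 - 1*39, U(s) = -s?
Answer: 2*√2609 ≈ 102.16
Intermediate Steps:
t = -95 (t = -56 - 39 = -95)
h(l, k) = 57
o(R) = -1 + R + R² (o(R) = -3 + (R*R + (R + 2)) = -3 + (R² + (2 + R)) = -3 + (2 + R + R²) = -1 + R + R²)
√(((h(U(9), t) + o(116)) + 6376) - 9568) = √(((57 + (-1 + 116 + 116²)) + 6376) - 9568) = √(((57 + (-1 + 116 + 13456)) + 6376) - 9568) = √(((57 + 13571) + 6376) - 9568) = √((13628 + 6376) - 9568) = √(20004 - 9568) = √10436 = 2*√2609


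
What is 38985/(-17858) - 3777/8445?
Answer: -132225997/50270270 ≈ -2.6303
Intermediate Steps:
38985/(-17858) - 3777/8445 = 38985*(-1/17858) - 3777*1/8445 = -38985/17858 - 1259/2815 = -132225997/50270270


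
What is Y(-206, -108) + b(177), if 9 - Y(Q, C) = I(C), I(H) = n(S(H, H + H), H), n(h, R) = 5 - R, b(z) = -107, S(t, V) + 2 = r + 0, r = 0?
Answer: -211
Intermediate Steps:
S(t, V) = -2 (S(t, V) = -2 + (0 + 0) = -2 + 0 = -2)
I(H) = 5 - H
Y(Q, C) = 4 + C (Y(Q, C) = 9 - (5 - C) = 9 + (-5 + C) = 4 + C)
Y(-206, -108) + b(177) = (4 - 108) - 107 = -104 - 107 = -211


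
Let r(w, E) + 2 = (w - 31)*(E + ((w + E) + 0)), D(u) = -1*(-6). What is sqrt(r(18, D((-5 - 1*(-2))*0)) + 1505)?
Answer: sqrt(1113) ≈ 33.362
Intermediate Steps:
D(u) = 6
r(w, E) = -2 + (-31 + w)*(w + 2*E) (r(w, E) = -2 + (w - 31)*(E + ((w + E) + 0)) = -2 + (-31 + w)*(E + ((E + w) + 0)) = -2 + (-31 + w)*(E + (E + w)) = -2 + (-31 + w)*(w + 2*E))
sqrt(r(18, D((-5 - 1*(-2))*0)) + 1505) = sqrt((-2 + 18**2 - 62*6 - 31*18 + 2*6*18) + 1505) = sqrt((-2 + 324 - 372 - 558 + 216) + 1505) = sqrt(-392 + 1505) = sqrt(1113)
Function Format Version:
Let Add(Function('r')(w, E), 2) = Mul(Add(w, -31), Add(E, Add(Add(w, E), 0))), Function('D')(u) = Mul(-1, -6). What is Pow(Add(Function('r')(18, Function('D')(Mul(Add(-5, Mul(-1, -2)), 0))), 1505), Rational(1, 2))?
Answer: Pow(1113, Rational(1, 2)) ≈ 33.362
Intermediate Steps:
Function('D')(u) = 6
Function('r')(w, E) = Add(-2, Mul(Add(-31, w), Add(w, Mul(2, E)))) (Function('r')(w, E) = Add(-2, Mul(Add(w, -31), Add(E, Add(Add(w, E), 0)))) = Add(-2, Mul(Add(-31, w), Add(E, Add(Add(E, w), 0)))) = Add(-2, Mul(Add(-31, w), Add(E, Add(E, w)))) = Add(-2, Mul(Add(-31, w), Add(w, Mul(2, E)))))
Pow(Add(Function('r')(18, Function('D')(Mul(Add(-5, Mul(-1, -2)), 0))), 1505), Rational(1, 2)) = Pow(Add(Add(-2, Pow(18, 2), Mul(-62, 6), Mul(-31, 18), Mul(2, 6, 18)), 1505), Rational(1, 2)) = Pow(Add(Add(-2, 324, -372, -558, 216), 1505), Rational(1, 2)) = Pow(Add(-392, 1505), Rational(1, 2)) = Pow(1113, Rational(1, 2))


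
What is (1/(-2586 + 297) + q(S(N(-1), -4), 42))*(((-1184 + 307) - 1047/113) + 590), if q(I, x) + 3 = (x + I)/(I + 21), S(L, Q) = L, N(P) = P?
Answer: 728330629/2586570 ≈ 281.58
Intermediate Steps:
q(I, x) = -3 + (I + x)/(21 + I) (q(I, x) = -3 + (x + I)/(I + 21) = -3 + (I + x)/(21 + I))
(1/(-2586 + 297) + q(S(N(-1), -4), 42))*(((-1184 + 307) - 1047/113) + 590) = (1/(-2586 + 297) + (-63 + 42 - 2*(-1))/(21 - 1))*(((-1184 + 307) - 1047/113) + 590) = (1/(-2289) + (-63 + 42 + 2)/20)*((-877 - 1047*1/113) + 590) = (-1/2289 + (1/20)*(-19))*((-877 - 1047/113) + 590) = (-1/2289 - 19/20)*(-100148/113 + 590) = -43511/45780*(-33478/113) = 728330629/2586570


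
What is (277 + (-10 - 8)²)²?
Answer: 361201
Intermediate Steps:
(277 + (-10 - 8)²)² = (277 + (-18)²)² = (277 + 324)² = 601² = 361201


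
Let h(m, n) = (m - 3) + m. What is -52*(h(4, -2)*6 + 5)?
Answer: -1820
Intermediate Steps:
h(m, n) = -3 + 2*m (h(m, n) = (-3 + m) + m = -3 + 2*m)
-52*(h(4, -2)*6 + 5) = -52*((-3 + 2*4)*6 + 5) = -52*((-3 + 8)*6 + 5) = -52*(5*6 + 5) = -52*(30 + 5) = -52*35 = -4*455 = -1820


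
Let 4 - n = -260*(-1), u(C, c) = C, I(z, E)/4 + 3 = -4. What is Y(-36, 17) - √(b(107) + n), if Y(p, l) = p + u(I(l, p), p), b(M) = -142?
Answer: -64 - I*√398 ≈ -64.0 - 19.95*I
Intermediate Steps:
I(z, E) = -28 (I(z, E) = -12 + 4*(-4) = -12 - 16 = -28)
n = -256 (n = 4 - (-260)*(-1) = 4 - 1*260 = 4 - 260 = -256)
Y(p, l) = -28 + p (Y(p, l) = p - 28 = -28 + p)
Y(-36, 17) - √(b(107) + n) = (-28 - 36) - √(-142 - 256) = -64 - √(-398) = -64 - I*√398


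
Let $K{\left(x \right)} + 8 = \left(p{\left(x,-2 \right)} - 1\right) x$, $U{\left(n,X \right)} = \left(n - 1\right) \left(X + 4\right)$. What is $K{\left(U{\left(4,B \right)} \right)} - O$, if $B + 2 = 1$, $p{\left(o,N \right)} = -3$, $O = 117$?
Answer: $-161$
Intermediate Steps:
$B = -1$ ($B = -2 + 1 = -1$)
$U{\left(n,X \right)} = \left(-1 + n\right) \left(4 + X\right)$
$K{\left(x \right)} = -8 - 4 x$ ($K{\left(x \right)} = -8 + \left(-3 - 1\right) x = -8 - 4 x$)
$K{\left(U{\left(4,B \right)} \right)} - O = \left(-8 - 4 \left(-4 - -1 + 4 \cdot 4 - 4\right)\right) - 117 = \left(-8 - 4 \left(-4 + 1 + 16 - 4\right)\right) - 117 = \left(-8 - 36\right) - 117 = -44 - 117 = -161$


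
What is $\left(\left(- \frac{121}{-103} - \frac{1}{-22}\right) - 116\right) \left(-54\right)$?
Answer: $\frac{7022457}{1133} \approx 6198.1$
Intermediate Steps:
$\left(\left(- \frac{121}{-103} - \frac{1}{-22}\right) - 116\right) \left(-54\right) = \left(\left(\left(-121\right) \left(- \frac{1}{103}\right) - - \frac{1}{22}\right) - 116\right) \left(-54\right) = \left(\left(\frac{121}{103} + \frac{1}{22}\right) - 116\right) \left(-54\right) = \left(\frac{2765}{2266} - 116\right) \left(-54\right) = \left(- \frac{260091}{2266}\right) \left(-54\right) = \frac{7022457}{1133}$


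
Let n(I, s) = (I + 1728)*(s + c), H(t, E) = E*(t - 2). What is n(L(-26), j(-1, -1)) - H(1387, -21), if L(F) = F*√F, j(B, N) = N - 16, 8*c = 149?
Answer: 31893 - 169*I*√26/4 ≈ 31893.0 - 215.43*I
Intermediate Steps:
c = 149/8 (c = (⅛)*149 = 149/8 ≈ 18.625)
H(t, E) = E*(-2 + t)
j(B, N) = -16 + N
L(F) = F^(3/2)
n(I, s) = (1728 + I)*(149/8 + s) (n(I, s) = (I + 1728)*(s + 149/8) = (1728 + I)*(149/8 + s))
n(L(-26), j(-1, -1)) - H(1387, -21) = (32184 + 1728*(-16 - 1) + 149*(-26)^(3/2)/8 + (-26)^(3/2)*(-16 - 1)) - (-21)*(-2 + 1387) = (32184 + 1728*(-17) + 149*(-26*I*√26)/8 - 26*I*√26*(-17)) - (-21)*1385 = (32184 - 29376 - 1937*I*√26/4 + 442*I*√26) - 1*(-29085) = (2808 - 169*I*√26/4) + 29085 = 31893 - 169*I*√26/4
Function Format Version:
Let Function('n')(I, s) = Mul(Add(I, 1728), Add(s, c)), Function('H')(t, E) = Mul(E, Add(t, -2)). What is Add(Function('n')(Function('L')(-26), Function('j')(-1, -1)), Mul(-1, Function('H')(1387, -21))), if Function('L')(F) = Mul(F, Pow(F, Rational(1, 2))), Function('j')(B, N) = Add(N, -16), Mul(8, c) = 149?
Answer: Add(31893, Mul(Rational(-169, 4), I, Pow(26, Rational(1, 2)))) ≈ Add(31893., Mul(-215.43, I))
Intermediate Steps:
c = Rational(149, 8) (c = Mul(Rational(1, 8), 149) = Rational(149, 8) ≈ 18.625)
Function('H')(t, E) = Mul(E, Add(-2, t))
Function('j')(B, N) = Add(-16, N)
Function('L')(F) = Pow(F, Rational(3, 2))
Function('n')(I, s) = Mul(Add(1728, I), Add(Rational(149, 8), s)) (Function('n')(I, s) = Mul(Add(I, 1728), Add(s, Rational(149, 8))) = Mul(Add(1728, I), Add(Rational(149, 8), s)))
Add(Function('n')(Function('L')(-26), Function('j')(-1, -1)), Mul(-1, Function('H')(1387, -21))) = Add(Add(32184, Mul(1728, Add(-16, -1)), Mul(Rational(149, 8), Pow(-26, Rational(3, 2))), Mul(Pow(-26, Rational(3, 2)), Add(-16, -1))), Mul(-1, Mul(-21, Add(-2, 1387)))) = Add(Add(32184, Mul(1728, -17), Mul(Rational(149, 8), Mul(-26, I, Pow(26, Rational(1, 2)))), Mul(Mul(-26, I, Pow(26, Rational(1, 2))), -17)), Mul(-1, Mul(-21, 1385))) = Add(Add(32184, -29376, Mul(Rational(-1937, 4), I, Pow(26, Rational(1, 2))), Mul(442, I, Pow(26, Rational(1, 2)))), Mul(-1, -29085)) = Add(Add(2808, Mul(Rational(-169, 4), I, Pow(26, Rational(1, 2)))), 29085) = Add(31893, Mul(Rational(-169, 4), I, Pow(26, Rational(1, 2))))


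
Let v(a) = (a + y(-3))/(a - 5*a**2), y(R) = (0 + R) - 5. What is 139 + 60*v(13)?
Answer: 28837/208 ≈ 138.64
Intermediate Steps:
y(R) = -5 + R (y(R) = R - 5 = -5 + R)
v(a) = (-8 + a)/(a - 5*a**2) (v(a) = (a + (-5 - 3))/(a - 5*a**2) = (a - 8)/(a - 5*a**2) = (-8 + a)/(a - 5*a**2))
139 + 60*v(13) = 139 + 60*((8 - 1*13)/(13*(-1 + 5*13))) = 139 + 60*((8 - 13)/(13*(-1 + 65))) = 139 + 60*((1/13)*(-5)/64) = 139 + 60*((1/13)*(1/64)*(-5)) = 139 + 60*(-5/832) = 139 - 75/208 = 28837/208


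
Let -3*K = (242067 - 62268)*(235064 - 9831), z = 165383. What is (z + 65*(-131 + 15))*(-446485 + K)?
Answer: -2130775672359782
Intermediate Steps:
K = -13498889389 (K = -(242067 - 62268)*(235064 - 9831)/3 = -59933*225233 = -⅓*40496668167 = -13498889389)
(z + 65*(-131 + 15))*(-446485 + K) = (165383 + 65*(-131 + 15))*(-446485 - 13498889389) = (165383 + 65*(-116))*(-13499335874) = (165383 - 7540)*(-13499335874) = 157843*(-13499335874) = -2130775672359782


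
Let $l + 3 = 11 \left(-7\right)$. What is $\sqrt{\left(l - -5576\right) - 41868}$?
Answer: $2 i \sqrt{9093} \approx 190.71 i$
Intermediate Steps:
$l = -80$ ($l = -3 + 11 \left(-7\right) = -3 - 77 = -80$)
$\sqrt{\left(l - -5576\right) - 41868} = \sqrt{\left(-80 - -5576\right) - 41868} = \sqrt{\left(-80 + 5576\right) - 41868} = \sqrt{5496 - 41868} = \sqrt{-36372} = 2 i \sqrt{9093}$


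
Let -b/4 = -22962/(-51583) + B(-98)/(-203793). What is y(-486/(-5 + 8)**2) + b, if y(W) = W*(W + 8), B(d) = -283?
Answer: 26093663356976/10512254319 ≈ 2482.2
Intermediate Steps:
y(W) = W*(8 + W)
b = -18776371420/10512254319 (b = -4*(-22962/(-51583) - 283/(-203793)) = -4*(-22962*(-1/51583) - 283*(-1/203793)) = -4*(22962/51583 + 283/203793) = -4*4694092855/10512254319 = -18776371420/10512254319 ≈ -1.7861)
y(-486/(-5 + 8)**2) + b = (-486/(-5 + 8)**2)*(8 - 486/(-5 + 8)**2) - 18776371420/10512254319 = (-486/(3**2))*(8 - 486/(3**2)) - 18776371420/10512254319 = (-486/9)*(8 - 486/9) - 18776371420/10512254319 = (-486*1/9)*(8 - 486*1/9) - 18776371420/10512254319 = -54*(8 - 54) - 18776371420/10512254319 = -54*(-46) - 18776371420/10512254319 = 2484 - 18776371420/10512254319 = 26093663356976/10512254319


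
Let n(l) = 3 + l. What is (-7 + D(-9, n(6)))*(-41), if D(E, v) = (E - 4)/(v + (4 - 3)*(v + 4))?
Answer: 6847/22 ≈ 311.23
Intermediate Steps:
D(E, v) = (-4 + E)/(4 + 2*v) (D(E, v) = (-4 + E)/(v + 1*(4 + v)) = (-4 + E)/(v + (4 + v)) = (-4 + E)/(4 + 2*v))
(-7 + D(-9, n(6)))*(-41) = (-7 + (-4 - 9)/(2*(2 + (3 + 6))))*(-41) = (-7 + (½)*(-13)/(2 + 9))*(-41) = (-7 + (½)*(-13)/11)*(-41) = (-7 + (½)*(1/11)*(-13))*(-41) = (-7 - 13/22)*(-41) = -167/22*(-41) = 6847/22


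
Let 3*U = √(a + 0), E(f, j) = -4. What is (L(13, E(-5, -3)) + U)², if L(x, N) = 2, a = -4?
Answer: 32/9 + 8*I/3 ≈ 3.5556 + 2.6667*I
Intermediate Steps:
U = 2*I/3 (U = √(-4 + 0)/3 = √(-4)/3 = (2*I)/3 = 2*I/3 ≈ 0.66667*I)
(L(13, E(-5, -3)) + U)² = (2 + 2*I/3)²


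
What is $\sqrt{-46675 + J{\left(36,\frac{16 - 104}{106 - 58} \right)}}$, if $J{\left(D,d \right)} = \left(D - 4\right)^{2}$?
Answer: $i \sqrt{45651} \approx 213.66 i$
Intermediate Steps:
$J{\left(D,d \right)} = \left(-4 + D\right)^{2}$
$\sqrt{-46675 + J{\left(36,\frac{16 - 104}{106 - 58} \right)}} = \sqrt{-46675 + \left(-4 + 36\right)^{2}} = \sqrt{-46675 + 32^{2}} = \sqrt{-46675 + 1024} = \sqrt{-45651} = i \sqrt{45651}$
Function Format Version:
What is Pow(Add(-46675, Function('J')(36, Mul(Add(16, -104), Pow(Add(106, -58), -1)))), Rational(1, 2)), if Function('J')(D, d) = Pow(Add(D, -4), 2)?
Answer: Mul(I, Pow(45651, Rational(1, 2))) ≈ Mul(213.66, I)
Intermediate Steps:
Function('J')(D, d) = Pow(Add(-4, D), 2)
Pow(Add(-46675, Function('J')(36, Mul(Add(16, -104), Pow(Add(106, -58), -1)))), Rational(1, 2)) = Pow(Add(-46675, Pow(Add(-4, 36), 2)), Rational(1, 2)) = Pow(Add(-46675, Pow(32, 2)), Rational(1, 2)) = Pow(Add(-46675, 1024), Rational(1, 2)) = Pow(-45651, Rational(1, 2)) = Mul(I, Pow(45651, Rational(1, 2)))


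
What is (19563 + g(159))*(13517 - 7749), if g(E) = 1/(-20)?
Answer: 564195478/5 ≈ 1.1284e+8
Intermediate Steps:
g(E) = -1/20
(19563 + g(159))*(13517 - 7749) = (19563 - 1/20)*(13517 - 7749) = (391259/20)*5768 = 564195478/5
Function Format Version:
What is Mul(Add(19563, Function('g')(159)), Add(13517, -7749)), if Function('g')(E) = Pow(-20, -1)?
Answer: Rational(564195478, 5) ≈ 1.1284e+8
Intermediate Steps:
Function('g')(E) = Rational(-1, 20)
Mul(Add(19563, Function('g')(159)), Add(13517, -7749)) = Mul(Add(19563, Rational(-1, 20)), Add(13517, -7749)) = Mul(Rational(391259, 20), 5768) = Rational(564195478, 5)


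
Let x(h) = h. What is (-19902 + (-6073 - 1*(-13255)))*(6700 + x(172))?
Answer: -87411840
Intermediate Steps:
(-19902 + (-6073 - 1*(-13255)))*(6700 + x(172)) = (-19902 + (-6073 - 1*(-13255)))*(6700 + 172) = (-19902 + (-6073 + 13255))*6872 = (-19902 + 7182)*6872 = -12720*6872 = -87411840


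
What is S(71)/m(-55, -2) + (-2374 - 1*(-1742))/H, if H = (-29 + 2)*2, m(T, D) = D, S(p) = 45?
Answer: -583/54 ≈ -10.796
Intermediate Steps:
H = -54 (H = -27*2 = -54)
S(71)/m(-55, -2) + (-2374 - 1*(-1742))/H = 45/(-2) + (-2374 - 1*(-1742))/(-54) = 45*(-½) + (-2374 + 1742)*(-1/54) = -45/2 - 632*(-1/54) = -45/2 + 316/27 = -583/54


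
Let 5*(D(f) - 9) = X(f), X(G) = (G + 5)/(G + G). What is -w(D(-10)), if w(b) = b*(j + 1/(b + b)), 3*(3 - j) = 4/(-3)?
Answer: -5701/180 ≈ -31.672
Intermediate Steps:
j = 31/9 (j = 3 - 4/(3*(-3)) = 3 - 4*(-1)/(3*3) = 3 - ⅓*(-4/3) = 3 + 4/9 = 31/9 ≈ 3.4444)
X(G) = (5 + G)/(2*G) (X(G) = (5 + G)/((2*G)) = (5 + G)*(1/(2*G)) = (5 + G)/(2*G))
D(f) = 9 + (5 + f)/(10*f) (D(f) = 9 + ((5 + f)/(2*f))/5 = 9 + (5 + f)/(10*f))
w(b) = b*(31/9 + 1/(2*b)) (w(b) = b*(31/9 + 1/(b + b)) = b*(31/9 + 1/(2*b)))
-w(D(-10)) = -(½ + 31*((⅒)*(5 + 91*(-10))/(-10))/9) = -(½ + 31*((⅒)*(-⅒)*(5 - 910))/9) = -(½ + 31*((⅒)*(-⅒)*(-905))/9) = -(½ + (31/9)*(181/20)) = -(½ + 5611/180) = -1*5701/180 = -5701/180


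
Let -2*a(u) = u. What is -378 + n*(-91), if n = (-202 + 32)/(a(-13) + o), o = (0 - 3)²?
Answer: 19222/31 ≈ 620.06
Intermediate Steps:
a(u) = -u/2
o = 9 (o = (-3)² = 9)
n = -340/31 (n = (-202 + 32)/(-½*(-13) + 9) = -170/(13/2 + 9) = -170/31/2 = -170*2/31 = -340/31 ≈ -10.968)
-378 + n*(-91) = -378 - 340/31*(-91) = -378 + 30940/31 = 19222/31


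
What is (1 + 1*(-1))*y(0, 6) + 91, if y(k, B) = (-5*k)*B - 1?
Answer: 91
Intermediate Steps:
y(k, B) = -1 - 5*B*k (y(k, B) = -5*B*k - 1 = -1 - 5*B*k)
(1 + 1*(-1))*y(0, 6) + 91 = (1 + 1*(-1))*(-1 - 5*6*0) + 91 = (1 - 1)*(-1 + 0) + 91 = 0*(-1) + 91 = 0 + 91 = 91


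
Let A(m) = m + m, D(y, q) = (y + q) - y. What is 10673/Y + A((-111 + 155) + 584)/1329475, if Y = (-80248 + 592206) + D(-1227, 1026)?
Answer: 14833794579/681999403400 ≈ 0.021750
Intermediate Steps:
D(y, q) = q (D(y, q) = (q + y) - y = q)
A(m) = 2*m
Y = 512984 (Y = (-80248 + 592206) + 1026 = 511958 + 1026 = 512984)
10673/Y + A((-111 + 155) + 584)/1329475 = 10673/512984 + (2*((-111 + 155) + 584))/1329475 = 10673*(1/512984) + (2*(44 + 584))*(1/1329475) = 10673/512984 + (2*628)*(1/1329475) = 10673/512984 + 1256*(1/1329475) = 10673/512984 + 1256/1329475 = 14833794579/681999403400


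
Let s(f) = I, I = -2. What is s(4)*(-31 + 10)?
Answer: 42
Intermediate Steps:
s(f) = -2
s(4)*(-31 + 10) = -2*(-31 + 10) = -2*(-21) = 42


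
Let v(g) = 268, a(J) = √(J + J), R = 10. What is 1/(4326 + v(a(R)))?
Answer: 1/4594 ≈ 0.00021768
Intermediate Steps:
a(J) = √2*√J (a(J) = √(2*J) = √2*√J)
1/(4326 + v(a(R))) = 1/(4326 + 268) = 1/4594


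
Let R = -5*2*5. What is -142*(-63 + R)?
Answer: 16046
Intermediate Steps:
R = -50 (R = -10*5 = -50)
-142*(-63 + R) = -142*(-63 - 50) = -142*(-113) = 16046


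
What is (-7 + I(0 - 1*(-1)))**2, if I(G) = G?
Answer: 36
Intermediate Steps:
(-7 + I(0 - 1*(-1)))**2 = (-7 + (0 - 1*(-1)))**2 = (-7 + (0 + 1))**2 = (-7 + 1)**2 = (-6)**2 = 36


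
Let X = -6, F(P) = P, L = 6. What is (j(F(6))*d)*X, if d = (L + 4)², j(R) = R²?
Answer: -21600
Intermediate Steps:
d = 100 (d = (6 + 4)² = 10² = 100)
(j(F(6))*d)*X = (6²*100)*(-6) = (36*100)*(-6) = 3600*(-6) = -21600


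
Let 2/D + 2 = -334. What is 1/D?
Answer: -168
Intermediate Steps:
D = -1/168 (D = 2/(-2 - 334) = 2/(-336) = 2*(-1/336) = -1/168 ≈ -0.0059524)
1/D = 1/(-1/168) = -168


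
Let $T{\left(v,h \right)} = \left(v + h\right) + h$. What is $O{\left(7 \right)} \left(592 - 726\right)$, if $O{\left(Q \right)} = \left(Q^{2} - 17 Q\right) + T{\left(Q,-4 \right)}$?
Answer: $9514$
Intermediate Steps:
$T{\left(v,h \right)} = v + 2 h$ ($T{\left(v,h \right)} = \left(h + v\right) + h = v + 2 h$)
$O{\left(Q \right)} = -8 + Q^{2} - 16 Q$ ($O{\left(Q \right)} = \left(Q^{2} - 17 Q\right) + \left(Q + 2 \left(-4\right)\right) = \left(Q^{2} - 17 Q\right) + \left(Q - 8\right) = \left(Q^{2} - 17 Q\right) + \left(-8 + Q\right) = -8 + Q^{2} - 16 Q$)
$O{\left(7 \right)} \left(592 - 726\right) = \left(-8 + 7^{2} - 112\right) \left(592 - 726\right) = \left(-8 + 49 - 112\right) \left(592 - 726\right) = \left(-71\right) \left(-134\right) = 9514$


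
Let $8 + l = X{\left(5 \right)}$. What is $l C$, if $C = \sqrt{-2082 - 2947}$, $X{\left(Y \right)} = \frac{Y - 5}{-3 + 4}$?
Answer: $- 8 i \sqrt{5029} \approx - 567.32 i$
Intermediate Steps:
$X{\left(Y \right)} = -5 + Y$ ($X{\left(Y \right)} = \frac{-5 + Y}{1} = \left(-5 + Y\right) 1 = -5 + Y$)
$C = i \sqrt{5029}$ ($C = \sqrt{-5029} = i \sqrt{5029} \approx 70.915 i$)
$l = -8$ ($l = -8 + \left(-5 + 5\right) = -8 + 0 = -8$)
$l C = - 8 i \sqrt{5029}$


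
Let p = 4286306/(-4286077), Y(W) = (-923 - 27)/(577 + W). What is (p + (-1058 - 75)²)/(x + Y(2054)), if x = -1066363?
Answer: -14475724144506357/12025026216212231 ≈ -1.2038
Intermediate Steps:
Y(W) = -950/(577 + W)
p = -4286306/4286077 (p = 4286306*(-1/4286077) = -4286306/4286077 ≈ -1.0001)
(p + (-1058 - 75)²)/(x + Y(2054)) = (-4286306/4286077 + (-1058 - 75)²)/(-1066363 - 950/(577 + 2054)) = (-4286306/4286077 + (-1133)²)/(-1066363 - 950/2631) = (-4286306/4286077 + 1283689)/(-1066363 - 950*1/2631) = 5501985611747/(4286077*(-1066363 - 950/2631)) = 5501985611747/(4286077*(-2805602003/2631)) = (5501985611747/4286077)*(-2631/2805602003) = -14475724144506357/12025026216212231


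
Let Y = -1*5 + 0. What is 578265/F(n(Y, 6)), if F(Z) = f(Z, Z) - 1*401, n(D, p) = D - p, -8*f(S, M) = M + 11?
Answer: -578265/401 ≈ -1442.1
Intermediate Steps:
f(S, M) = -11/8 - M/8 (f(S, M) = -(M + 11)/8 = -(11 + M)/8 = -11/8 - M/8)
Y = -5 (Y = -5 + 0 = -5)
F(Z) = -3219/8 - Z/8 (F(Z) = (-11/8 - Z/8) - 1*401 = (-11/8 - Z/8) - 401 = -3219/8 - Z/8)
578265/F(n(Y, 6)) = 578265/(-3219/8 - (-5 - 1*6)/8) = 578265/(-3219/8 - (-5 - 6)/8) = 578265/(-3219/8 - ⅛*(-11)) = 578265/(-3219/8 + 11/8) = 578265/(-401) = 578265*(-1/401) = -578265/401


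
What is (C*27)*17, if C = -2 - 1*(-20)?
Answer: 8262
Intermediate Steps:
C = 18 (C = -2 + 20 = 18)
(C*27)*17 = (18*27)*17 = 486*17 = 8262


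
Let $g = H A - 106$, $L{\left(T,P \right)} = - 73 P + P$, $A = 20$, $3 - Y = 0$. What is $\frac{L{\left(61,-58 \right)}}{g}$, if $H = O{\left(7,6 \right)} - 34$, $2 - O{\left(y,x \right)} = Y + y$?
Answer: $- \frac{2088}{473} \approx -4.4144$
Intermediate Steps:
$Y = 3$ ($Y = 3 - 0 = 3 + 0 = 3$)
$O{\left(y,x \right)} = -1 - y$ ($O{\left(y,x \right)} = 2 - \left(3 + y\right) = -1 - y$)
$H = -42$ ($H = \left(-1 - 7\right) - 34 = -8 - 34 = -42$)
$L{\left(T,P \right)} = - 72 P$
$g = -946$ ($g = \left(-42\right) 20 - 106 = -840 - 106 = -946$)
$\frac{L{\left(61,-58 \right)}}{g} = \frac{\left(-72\right) \left(-58\right)}{-946} = 4176 \left(- \frac{1}{946}\right) = - \frac{2088}{473}$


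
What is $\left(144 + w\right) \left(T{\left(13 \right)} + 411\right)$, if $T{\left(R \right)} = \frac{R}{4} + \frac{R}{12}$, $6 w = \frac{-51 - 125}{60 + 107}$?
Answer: $\frac{89781776}{1503} \approx 59735.0$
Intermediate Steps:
$w = - \frac{88}{501}$ ($w = \frac{\left(-51 - 125\right) \frac{1}{60 + 107}}{6} = \frac{\left(-176\right) \frac{1}{167}}{6} = \frac{1}{6} \left(- \frac{176}{167}\right) = - \frac{88}{501} \approx -0.17565$)
$T{\left(R \right)} = \frac{R}{3}$ ($T{\left(R \right)} = R \frac{1}{4} + R \frac{1}{12} = \frac{R}{4} + \frac{R}{12} = \frac{R}{3}$)
$\left(144 + w\right) \left(T{\left(13 \right)} + 411\right) = \left(144 - \frac{88}{501}\right) \left(\frac{1}{3} \cdot 13 + 411\right) = \frac{72056 \left(\frac{13}{3} + 411\right)}{501} = \frac{72056}{501} \cdot \frac{1246}{3} = \frac{89781776}{1503}$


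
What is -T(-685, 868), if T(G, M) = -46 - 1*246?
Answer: 292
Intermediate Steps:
T(G, M) = -292 (T(G, M) = -46 - 246 = -292)
-T(-685, 868) = -1*(-292) = 292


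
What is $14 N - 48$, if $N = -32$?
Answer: $-496$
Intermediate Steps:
$14 N - 48 = 14 \left(-32\right) - 48 = -448 + \left(-51 + 3\right) = -448 - 48 = -496$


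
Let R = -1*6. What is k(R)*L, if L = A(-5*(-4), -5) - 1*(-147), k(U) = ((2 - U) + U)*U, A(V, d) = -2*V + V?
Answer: -1524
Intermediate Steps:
R = -6
A(V, d) = -V
k(U) = 2*U
L = 127 (L = -(-5)*(-4) - 1*(-147) = -1*20 + 147 = -20 + 147 = 127)
k(R)*L = (2*(-6))*127 = -12*127 = -1524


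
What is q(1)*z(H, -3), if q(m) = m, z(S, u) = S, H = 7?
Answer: 7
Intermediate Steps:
q(1)*z(H, -3) = 1*7 = 7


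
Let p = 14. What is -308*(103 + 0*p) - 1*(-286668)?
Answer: 254944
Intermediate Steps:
-308*(103 + 0*p) - 1*(-286668) = -308*(103 + 0*14) - 1*(-286668) = -308*(103 + 0) + 286668 = -308*103 + 286668 = -31724 + 286668 = 254944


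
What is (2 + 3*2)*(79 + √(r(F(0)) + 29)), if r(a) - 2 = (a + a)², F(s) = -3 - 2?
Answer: 632 + 8*√131 ≈ 723.56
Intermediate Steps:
F(s) = -5
r(a) = 2 + 4*a² (r(a) = 2 + (a + a)² = 2 + (2*a)² = 2 + 4*a²)
(2 + 3*2)*(79 + √(r(F(0)) + 29)) = (2 + 3*2)*(79 + √((2 + 4*(-5)²) + 29)) = (2 + 6)*(79 + √((2 + 4*25) + 29)) = 8*(79 + √((2 + 100) + 29)) = 8*(79 + √(102 + 29)) = 8*(79 + √131) = 632 + 8*√131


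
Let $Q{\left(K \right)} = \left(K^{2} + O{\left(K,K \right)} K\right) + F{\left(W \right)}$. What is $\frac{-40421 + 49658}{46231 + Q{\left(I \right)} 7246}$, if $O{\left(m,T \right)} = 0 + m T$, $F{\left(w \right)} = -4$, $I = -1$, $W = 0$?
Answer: $\frac{3079}{5749} \approx 0.53557$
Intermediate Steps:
$O{\left(m,T \right)} = T m$ ($O{\left(m,T \right)} = 0 + T m = T m$)
$Q{\left(K \right)} = -4 + K^{2} + K^{3}$ ($Q{\left(K \right)} = \left(K^{2} + K K K\right) - 4 = \left(K^{2} + K^{2} K\right) - 4 = \left(K^{2} + K^{3}\right) - 4 = -4 + K^{2} + K^{3}$)
$\frac{-40421 + 49658}{46231 + Q{\left(I \right)} 7246} = \frac{-40421 + 49658}{46231 + \left(-4 + \left(-1\right)^{2} + \left(-1\right)^{3}\right) 7246} = \frac{9237}{46231 + \left(-4 + 1 - 1\right) 7246} = \frac{9237}{46231 - 28984} = \frac{9237}{17247} = 9237 \cdot \frac{1}{17247} = \frac{3079}{5749}$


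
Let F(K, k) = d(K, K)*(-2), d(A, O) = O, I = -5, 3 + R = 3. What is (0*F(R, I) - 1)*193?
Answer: -193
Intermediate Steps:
R = 0 (R = -3 + 3 = 0)
F(K, k) = -2*K (F(K, k) = K*(-2) = -2*K)
(0*F(R, I) - 1)*193 = (0*(-2*0) - 1)*193 = (0*0 - 1)*193 = (0 - 1)*193 = -1*193 = -193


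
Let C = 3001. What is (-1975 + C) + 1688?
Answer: 2714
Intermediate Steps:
(-1975 + C) + 1688 = (-1975 + 3001) + 1688 = 1026 + 1688 = 2714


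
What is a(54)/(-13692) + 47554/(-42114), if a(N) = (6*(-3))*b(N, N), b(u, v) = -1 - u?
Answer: -57733519/48052074 ≈ -1.2015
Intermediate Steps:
a(N) = 18 + 18*N (a(N) = (6*(-3))*(-1 - N) = -18*(-1 - N) = 18 + 18*N)
a(54)/(-13692) + 47554/(-42114) = (18 + 18*54)/(-13692) + 47554/(-42114) = (18 + 972)*(-1/13692) + 47554*(-1/42114) = 990*(-1/13692) - 23777/21057 = -165/2282 - 23777/21057 = -57733519/48052074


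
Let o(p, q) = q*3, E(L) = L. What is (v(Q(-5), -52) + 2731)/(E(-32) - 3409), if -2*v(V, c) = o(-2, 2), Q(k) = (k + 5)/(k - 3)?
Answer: -88/111 ≈ -0.79279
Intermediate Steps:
o(p, q) = 3*q
Q(k) = (5 + k)/(-3 + k)
v(V, c) = -3 (v(V, c) = -3*2/2 = -1/2*6 = -3)
(v(Q(-5), -52) + 2731)/(E(-32) - 3409) = (-3 + 2731)/(-32 - 3409) = 2728/(-3441) = 2728*(-1/3441) = -88/111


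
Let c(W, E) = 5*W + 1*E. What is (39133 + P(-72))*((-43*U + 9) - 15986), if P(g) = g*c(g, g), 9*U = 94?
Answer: -10383486895/9 ≈ -1.1537e+9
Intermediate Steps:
c(W, E) = E + 5*W (c(W, E) = 5*W + E = E + 5*W)
U = 94/9 (U = (⅑)*94 = 94/9 ≈ 10.444)
P(g) = 6*g² (P(g) = g*(g + 5*g) = g*(6*g) = 6*g²)
(39133 + P(-72))*((-43*U + 9) - 15986) = (39133 + 6*(-72)²)*((-43*94/9 + 9) - 15986) = (39133 + 6*5184)*((-4042/9 + 9) - 15986) = (39133 + 31104)*(-3961/9 - 15986) = 70237*(-147835/9) = -10383486895/9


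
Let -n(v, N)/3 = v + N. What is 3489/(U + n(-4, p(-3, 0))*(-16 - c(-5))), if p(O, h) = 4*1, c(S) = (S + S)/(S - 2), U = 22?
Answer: 3489/22 ≈ 158.59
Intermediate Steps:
c(S) = 2*S/(-2 + S) (c(S) = (2*S)/(-2 + S) = 2*S/(-2 + S))
p(O, h) = 4
n(v, N) = -3*N - 3*v (n(v, N) = -3*(v + N) = -3*(N + v) = -3*N - 3*v)
3489/(U + n(-4, p(-3, 0))*(-16 - c(-5))) = 3489/(22 + (-3*4 - 3*(-4))*(-16 - 2*(-5)/(-2 - 5))) = 3489/(22 + (-12 + 12)*(-16 - 2*(-5)/(-7))) = 3489/(22 + 0*(-16 - 2*(-5)*(-1)/7)) = 3489/(22 + 0*(-16 - 1*10/7)) = 3489/(22 + 0*(-16 - 10/7)) = 3489/(22 + 0*(-122/7)) = 3489/(22 + 0) = 3489/22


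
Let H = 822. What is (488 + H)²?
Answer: 1716100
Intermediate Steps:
(488 + H)² = (488 + 822)² = 1310² = 1716100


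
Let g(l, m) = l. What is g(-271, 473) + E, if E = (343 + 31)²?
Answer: 139605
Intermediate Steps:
E = 139876 (E = 374² = 139876)
g(-271, 473) + E = -271 + 139876 = 139605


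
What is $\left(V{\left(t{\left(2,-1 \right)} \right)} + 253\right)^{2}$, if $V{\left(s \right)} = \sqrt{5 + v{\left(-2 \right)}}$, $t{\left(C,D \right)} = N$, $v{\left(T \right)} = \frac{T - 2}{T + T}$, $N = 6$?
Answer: $\left(253 + \sqrt{6}\right)^{2} \approx 65254.0$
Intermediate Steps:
$v{\left(T \right)} = \frac{-2 + T}{2 T}$
$t{\left(C,D \right)} = 6$
$V{\left(s \right)} = \sqrt{6}$ ($V{\left(s \right)} = \sqrt{5 + \frac{-2 - 2}{2 \left(-2\right)}} = \sqrt{5 + \frac{1}{2} \left(- \frac{1}{2}\right) \left(-4\right)} = \sqrt{5 + 1} = \sqrt{6}$)
$\left(V{\left(t{\left(2,-1 \right)} \right)} + 253\right)^{2} = \left(\sqrt{6} + 253\right)^{2} = \left(253 + \sqrt{6}\right)^{2}$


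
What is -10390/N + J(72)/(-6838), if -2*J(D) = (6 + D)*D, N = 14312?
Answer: -593437/1882028 ≈ -0.31532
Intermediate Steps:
J(D) = -D*(6 + D)/2 (J(D) = -(6 + D)*D/2 = -D*(6 + D)/2)
-10390/N + J(72)/(-6838) = -10390/14312 - ½*72*(6 + 72)/(-6838) = -10390*1/14312 - ½*72*78*(-1/6838) = -5195/7156 - 2808*(-1/6838) = -5195/7156 + 108/263 = -593437/1882028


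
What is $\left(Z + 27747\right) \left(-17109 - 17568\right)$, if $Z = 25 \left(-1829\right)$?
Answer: $623423106$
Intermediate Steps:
$Z = -45725$
$\left(Z + 27747\right) \left(-17109 - 17568\right) = \left(-45725 + 27747\right) \left(-17109 - 17568\right) = \left(-17978\right) \left(-34677\right) = 623423106$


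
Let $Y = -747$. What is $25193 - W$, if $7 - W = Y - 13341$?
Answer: $11098$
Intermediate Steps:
$W = 14095$ ($W = 7 - \left(-747 - 13341\right) = 7 - -14088 = 7 + 14088 = 14095$)
$25193 - W = 25193 - 14095 = 11098$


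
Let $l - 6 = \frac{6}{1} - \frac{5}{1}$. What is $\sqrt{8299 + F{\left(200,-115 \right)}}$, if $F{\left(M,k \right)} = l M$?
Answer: $\sqrt{9699} \approx 98.484$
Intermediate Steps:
$l = 7$ ($l = 6 + \left(\frac{6}{1} - \frac{5}{1}\right) = 6 + \left(6 \cdot 1 - 5\right) = 6 + \left(6 - 5\right) = 6 + 1 = 7$)
$F{\left(M,k \right)} = 7 M$
$\sqrt{8299 + F{\left(200,-115 \right)}} = \sqrt{8299 + 7 \cdot 200} = \sqrt{8299 + 1400} = \sqrt{9699}$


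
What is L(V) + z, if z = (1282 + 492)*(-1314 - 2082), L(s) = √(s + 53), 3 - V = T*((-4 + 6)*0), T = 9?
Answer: -6024504 + 2*√14 ≈ -6.0245e+6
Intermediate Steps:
V = 3 (V = 3 - 9*(-4 + 6)*0 = 3 - 9*2*0 = 3 - 9*0 = 3 - 1*0 = 3 + 0 = 3)
L(s) = √(53 + s)
z = -6024504 (z = 1774*(-3396) = -6024504)
L(V) + z = √(53 + 3) - 6024504 = √56 - 6024504 = 2*√14 - 6024504 = -6024504 + 2*√14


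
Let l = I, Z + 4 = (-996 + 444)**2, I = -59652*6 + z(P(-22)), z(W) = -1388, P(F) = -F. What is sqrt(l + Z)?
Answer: 10*I*sqrt(546) ≈ 233.67*I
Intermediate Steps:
I = -359300 (I = -59652*6 - 1388 = -357912 - 1388 = -359300)
Z = 304700 (Z = -4 + (-996 + 444)**2 = -4 + (-552)**2 = -4 + 304704 = 304700)
l = -359300
sqrt(l + Z) = sqrt(-359300 + 304700) = sqrt(-54600) = 10*I*sqrt(546)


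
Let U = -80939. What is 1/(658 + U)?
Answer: -1/80281 ≈ -1.2456e-5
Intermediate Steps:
1/(658 + U) = 1/(658 - 80939) = 1/(-80281) = -1/80281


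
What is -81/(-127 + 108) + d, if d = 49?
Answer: 1012/19 ≈ 53.263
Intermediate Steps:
-81/(-127 + 108) + d = -81/(-127 + 108) + 49 = -81/(-19) + 49 = -1/19*(-81) + 49 = 81/19 + 49 = 1012/19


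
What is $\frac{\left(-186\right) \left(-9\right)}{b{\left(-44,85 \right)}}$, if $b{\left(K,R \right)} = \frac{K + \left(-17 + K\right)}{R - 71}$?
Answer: $- \frac{1116}{5} \approx -223.2$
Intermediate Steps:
$b{\left(K,R \right)} = \frac{-17 + 2 K}{-71 + R}$
$\frac{\left(-186\right) \left(-9\right)}{b{\left(-44,85 \right)}} = \frac{\left(-186\right) \left(-9\right)}{\frac{1}{-71 + 85} \left(-17 + 2 \left(-44\right)\right)} = \frac{1674}{\frac{1}{14} \left(-17 - 88\right)} = \frac{1674}{\frac{1}{14} \left(-105\right)} = \frac{1674}{- \frac{15}{2}} = 1674 \left(- \frac{2}{15}\right) = - \frac{1116}{5}$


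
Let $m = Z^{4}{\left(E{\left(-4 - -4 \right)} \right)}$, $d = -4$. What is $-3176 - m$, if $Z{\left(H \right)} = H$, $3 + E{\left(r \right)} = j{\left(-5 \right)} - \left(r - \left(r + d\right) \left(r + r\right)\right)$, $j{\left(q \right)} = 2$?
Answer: $-3177$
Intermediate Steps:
$E{\left(r \right)} = -1 - r + 2 r \left(-4 + r\right)$ ($E{\left(r \right)} = -3 - \left(-2 + r - \left(r - 4\right) \left(r + r\right)\right) = -3 - \left(-2 + r - \left(-4 + r\right) 2 r\right) = -3 + \left(2 + \left(2 r \left(-4 + r\right) - r\right)\right) = -3 + \left(2 + \left(- r + 2 r \left(-4 + r\right)\right)\right) = -3 + \left(2 - r + 2 r \left(-4 + r\right)\right) = -1 - r + 2 r \left(-4 + r\right)$)
$m = 1$ ($m = \left(-1 - 9 \left(-4 - -4\right) + 2 \left(-4 - -4\right)^{2}\right)^{4} = \left(-1 - 9 \left(-4 + 4\right) + 2 \left(-4 + 4\right)^{2}\right)^{4} = \left(-1 - 0 + 2 \cdot 0^{2}\right)^{4} = \left(-1 + 0 + 2 \cdot 0\right)^{4} = \left(-1 + 0 + 0\right)^{4} = \left(-1\right)^{4} = 1$)
$-3176 - m = -3176 - 1 = -3177$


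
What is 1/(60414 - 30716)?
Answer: 1/29698 ≈ 3.3672e-5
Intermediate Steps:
1/(60414 - 30716) = 1/29698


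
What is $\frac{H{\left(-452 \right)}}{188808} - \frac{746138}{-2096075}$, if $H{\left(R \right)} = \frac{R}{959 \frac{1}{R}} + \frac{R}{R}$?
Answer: $\frac{45177040127687}{126509914575800} \approx 0.3571$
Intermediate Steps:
$H{\left(R \right)} = 1 + \frac{R^{2}}{959}$ ($H{\left(R \right)} = R \frac{R}{959} + 1 = \frac{R^{2}}{959} + 1 = 1 + \frac{R^{2}}{959}$)
$\frac{H{\left(-452 \right)}}{188808} - \frac{746138}{-2096075} = \frac{1 + \frac{\left(-452\right)^{2}}{959}}{188808} - \frac{746138}{-2096075} = \left(1 + \frac{1}{959} \cdot 204304\right) \frac{1}{188808} - - \frac{746138}{2096075} = \left(1 + \frac{204304}{959}\right) \frac{1}{188808} + \frac{746138}{2096075} = \frac{205263}{959} \cdot \frac{1}{188808} + \frac{746138}{2096075} = \frac{68421}{60355624} + \frac{746138}{2096075} = \frac{45177040127687}{126509914575800}$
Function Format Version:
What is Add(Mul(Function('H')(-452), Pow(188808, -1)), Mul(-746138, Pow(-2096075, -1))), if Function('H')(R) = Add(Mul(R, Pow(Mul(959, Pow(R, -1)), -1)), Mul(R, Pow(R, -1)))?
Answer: Rational(45177040127687, 126509914575800) ≈ 0.35710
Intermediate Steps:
Function('H')(R) = Add(1, Mul(Rational(1, 959), Pow(R, 2))) (Function('H')(R) = Add(Mul(R, Mul(Rational(1, 959), R)), 1) = Add(Mul(Rational(1, 959), Pow(R, 2)), 1) = Add(1, Mul(Rational(1, 959), Pow(R, 2))))
Add(Mul(Function('H')(-452), Pow(188808, -1)), Mul(-746138, Pow(-2096075, -1))) = Add(Mul(Add(1, Mul(Rational(1, 959), Pow(-452, 2))), Pow(188808, -1)), Mul(-746138, Pow(-2096075, -1))) = Add(Mul(Add(1, Mul(Rational(1, 959), 204304)), Rational(1, 188808)), Mul(-746138, Rational(-1, 2096075))) = Add(Mul(Add(1, Rational(204304, 959)), Rational(1, 188808)), Rational(746138, 2096075)) = Add(Mul(Rational(205263, 959), Rational(1, 188808)), Rational(746138, 2096075)) = Add(Rational(68421, 60355624), Rational(746138, 2096075)) = Rational(45177040127687, 126509914575800)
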